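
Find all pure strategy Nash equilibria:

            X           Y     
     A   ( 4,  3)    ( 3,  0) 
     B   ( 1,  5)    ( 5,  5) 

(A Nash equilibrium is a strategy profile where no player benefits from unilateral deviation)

Nash equilibrium: (A, X), (B, Y)

Work:
Best responses:
  P1 vs X: payoffs [4, 1] → best response A (payoff 4)
  P1 vs Y: payoffs [3, 5] → best response B (payoff 5)
  P2 vs A: payoffs [3, 0] → best response X (payoff 3)
  P2 vs B: payoffs [5, 5] → best response X/Y (payoff 5)
Mutual best responses: (A,X), (B,Y) → Nash equilibria.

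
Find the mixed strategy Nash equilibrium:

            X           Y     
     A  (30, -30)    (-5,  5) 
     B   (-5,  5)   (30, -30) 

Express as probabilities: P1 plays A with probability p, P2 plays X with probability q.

p = 0.5, q = 0.5

Work:
Find probabilities that make opponent indifferent:
P2 chooses q to make P1 indifferent between A and B
P1 chooses p to make P2 indifferent between X and Y
Mixed NE: P1 plays (A: 0.5, B: 0.5), P2 plays (X: 0.5, Y: 0.5)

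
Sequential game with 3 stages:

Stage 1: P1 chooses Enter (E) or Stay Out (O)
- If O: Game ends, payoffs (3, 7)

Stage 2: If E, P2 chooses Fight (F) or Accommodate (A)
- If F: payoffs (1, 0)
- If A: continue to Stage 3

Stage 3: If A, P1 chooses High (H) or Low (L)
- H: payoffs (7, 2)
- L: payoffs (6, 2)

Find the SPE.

SPE: (E, A, H); Outcome (7, 2)

Work:
Stage 3: P1 chooses H (7 vs 6)
Stage 2: P2: F->0, A->2 (anticipating H). Choose A
Stage 1: P1: O->3, E->7 (anticipating A, H). Choose E
SPE path: E -> A -> H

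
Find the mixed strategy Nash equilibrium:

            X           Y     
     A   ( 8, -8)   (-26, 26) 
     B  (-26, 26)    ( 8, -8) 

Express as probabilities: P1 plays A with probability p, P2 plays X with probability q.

p = 0.5, q = 0.5

Work:
Find probabilities that make opponent indifferent:
P2 chooses q to make P1 indifferent between A and B
P1 chooses p to make P2 indifferent between X and Y
Mixed NE: P1 plays (A: 0.5, B: 0.5), P2 plays (X: 0.5, Y: 0.5)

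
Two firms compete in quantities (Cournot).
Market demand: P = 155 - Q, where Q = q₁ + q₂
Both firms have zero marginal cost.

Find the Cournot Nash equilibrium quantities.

q₁* = q₂* = 51.67; P* = 51.67

Work:
Profit: π_i = P·q_i = (a - q_i - q_j)·q_i
FOC: ∂π_i/∂q_i = a - 2q_i - q_j = 0
Reaction function: q_i = (155 - q_j)/2
Symmetry: q* = 155/3 = 51.67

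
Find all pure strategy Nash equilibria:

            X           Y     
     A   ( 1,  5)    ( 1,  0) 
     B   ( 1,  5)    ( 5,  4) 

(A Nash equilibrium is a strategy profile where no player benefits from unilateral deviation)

Nash equilibrium: (A, X), (B, X)

Work:
Best responses:
  P1 vs X: payoffs [1, 1] → best response A/B (payoff 1)
  P1 vs Y: payoffs [1, 5] → best response B (payoff 5)
  P2 vs A: payoffs [5, 0] → best response X (payoff 5)
  P2 vs B: payoffs [5, 4] → best response X (payoff 5)
Mutual best responses: (A,X), (B,X) → Nash equilibria.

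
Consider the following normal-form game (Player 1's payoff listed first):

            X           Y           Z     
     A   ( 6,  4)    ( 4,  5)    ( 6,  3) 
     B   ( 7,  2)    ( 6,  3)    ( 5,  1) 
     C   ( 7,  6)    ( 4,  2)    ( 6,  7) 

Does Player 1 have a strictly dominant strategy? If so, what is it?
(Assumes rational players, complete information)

No strictly dominant strategy exists for Player 1

Work:
A strategy strictly dominates another if it gives a strictly higher payoff against every opponent action. Compare each pair of P1's strategies column-by-column:
  A vs B: [6 vs 7, 4 vs 6, 6 vs 5] → A does not strictly dominate B (column X: 6 ≤ 7)
  A vs C: [6 vs 7, 4 vs 4, 6 vs 6] → A does not strictly dominate C (column X: 6 ≤ 7)
  B vs A: [7 vs 6, 6 vs 4, 5 vs 6] → B does not strictly dominate A (column Z: 5 ≤ 6)
  B vs C: [7 vs 7, 6 vs 4, 5 vs 6] → B does not strictly dominate C (column X: 7 ≤ 7)
  C vs A: [7 vs 6, 4 vs 4, 6 vs 6] → C does not strictly dominate A (column Y: 4 ≤ 4)
  C vs B: [7 vs 7, 4 vs 6, 6 vs 5] → C does not strictly dominate B (column X: 7 ≤ 7)
No single strategy strictly dominates all others → no strictly dominant strategy.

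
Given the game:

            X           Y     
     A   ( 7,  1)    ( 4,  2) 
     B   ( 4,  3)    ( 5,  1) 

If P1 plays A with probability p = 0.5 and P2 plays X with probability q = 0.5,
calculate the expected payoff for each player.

E[P1] = 5.0, E[P2] = 1.75

Work:
E[P1] = p·q·π₁(A,X) + p·(1-q)·π₁(A,Y) + (1-p)·q·π₁(B,X) + (1-p)·(1-q)·π₁(B,Y)
= 0.5·0.5·7 + 0.5·0.5·4 + 0.5·0.5·4 + 0.5·0.5·5
= 5.0

E[P2] = 1.75 (similar calculation)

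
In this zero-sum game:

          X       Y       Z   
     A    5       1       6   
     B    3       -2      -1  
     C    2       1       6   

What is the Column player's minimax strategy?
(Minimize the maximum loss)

Column should play Y, value = 1

Work:
Column player minimizes Row's maximum payoff:
Column X: max payoff to Row = 5
Column Y: max payoff to Row = 1
Column Z: max payoff to Row = 6
Minimum is 1, achieved by column Y.
Minimax strategy: Y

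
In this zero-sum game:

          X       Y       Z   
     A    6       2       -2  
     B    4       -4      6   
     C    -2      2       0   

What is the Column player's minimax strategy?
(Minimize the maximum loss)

Column should play Y, value = 2

Work:
Column player minimizes Row's maximum payoff:
Column X: max payoff to Row = 6
Column Y: max payoff to Row = 2
Column Z: max payoff to Row = 6
Minimum is 2, achieved by column Y.
Minimax strategy: Y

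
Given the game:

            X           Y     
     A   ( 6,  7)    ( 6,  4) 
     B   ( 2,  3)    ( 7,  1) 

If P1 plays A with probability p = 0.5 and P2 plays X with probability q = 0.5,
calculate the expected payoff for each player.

E[P1] = 5.25, E[P2] = 3.75

Work:
E[P1] = p·q·π₁(A,X) + p·(1-q)·π₁(A,Y) + (1-p)·q·π₁(B,X) + (1-p)·(1-q)·π₁(B,Y)
= 0.5·0.5·6 + 0.5·0.5·6 + 0.5·0.5·2 + 0.5·0.5·7
= 5.25

E[P2] = 3.75 (similar calculation)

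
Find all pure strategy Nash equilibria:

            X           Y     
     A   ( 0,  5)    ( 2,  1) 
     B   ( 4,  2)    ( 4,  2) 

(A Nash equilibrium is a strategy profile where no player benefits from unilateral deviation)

Nash equilibrium: (B, X), (B, Y)

Work:
Best responses:
  P1 vs X: payoffs [0, 4] → best response B (payoff 4)
  P1 vs Y: payoffs [2, 4] → best response B (payoff 4)
  P2 vs A: payoffs [5, 1] → best response X (payoff 5)
  P2 vs B: payoffs [2, 2] → best response X/Y (payoff 2)
Mutual best responses: (B,X), (B,Y) → Nash equilibria.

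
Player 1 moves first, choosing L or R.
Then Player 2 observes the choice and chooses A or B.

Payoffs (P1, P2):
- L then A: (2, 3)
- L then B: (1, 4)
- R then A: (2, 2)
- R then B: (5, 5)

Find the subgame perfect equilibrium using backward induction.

P1 plays R, P2 plays B after L and B after R; Payoff (5, 5)

Work:
Backward induction:
After L: P2 chooses B → P1 gets 1
After R: P2 chooses B → P1 gets 5
P1 chooses R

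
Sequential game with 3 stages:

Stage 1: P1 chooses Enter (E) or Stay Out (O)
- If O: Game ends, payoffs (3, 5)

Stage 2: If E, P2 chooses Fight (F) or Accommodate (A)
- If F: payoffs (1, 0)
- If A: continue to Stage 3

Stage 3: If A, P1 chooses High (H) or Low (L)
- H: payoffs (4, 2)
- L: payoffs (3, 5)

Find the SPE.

SPE: (E, A, H); Outcome (4, 2)

Work:
Stage 3: P1 chooses H (4 vs 3)
Stage 2: P2: F->0, A->2 (anticipating H). Choose A
Stage 1: P1: O->3, E->4 (anticipating A, H). Choose E
SPE path: E -> A -> H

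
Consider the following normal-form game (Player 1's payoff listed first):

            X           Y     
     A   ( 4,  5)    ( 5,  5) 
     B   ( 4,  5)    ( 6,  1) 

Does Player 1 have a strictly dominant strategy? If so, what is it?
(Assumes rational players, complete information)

No strictly dominant strategy exists for Player 1

Work:
A strategy strictly dominates another if it gives a strictly higher payoff against every opponent action. Compare each pair of P1's strategies column-by-column:
  A vs B: [4 vs 4, 5 vs 6] → A does not strictly dominate B (column X: 4 ≤ 4)
  B vs A: [4 vs 4, 6 vs 5] → B does not strictly dominate A (column X: 4 ≤ 4)
No single strategy strictly dominates all others → no strictly dominant strategy.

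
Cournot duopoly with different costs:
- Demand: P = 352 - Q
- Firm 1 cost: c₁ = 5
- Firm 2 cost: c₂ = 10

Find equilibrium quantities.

q₁* = 117.33, q₂* = 112.33

Work:
Reaction: q₁ = (352 - 5 - q₂)/2
Reaction: q₂ = (352 - 10 - q₁)/2
Solve simultaneously:
q₁* = (352 - 2×5 + 10)/3 = 117.33
q₂* = (352 - 2×10 + 5)/3 = 112.33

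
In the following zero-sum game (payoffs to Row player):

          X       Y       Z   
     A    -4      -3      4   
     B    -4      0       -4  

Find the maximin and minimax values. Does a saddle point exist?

Maximin = -4, Minimax = -4, Saddle: True

Work:
Row minimums: [-4, -4] → maximin = -4
Column maximums: [-4, 0, 4] → minimax = -4
Saddle point exists! Game value = -4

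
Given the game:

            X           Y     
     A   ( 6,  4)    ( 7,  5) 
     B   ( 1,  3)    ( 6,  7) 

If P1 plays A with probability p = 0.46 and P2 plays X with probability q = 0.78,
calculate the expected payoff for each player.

E[P1] = 3.9952, E[P2] = 4.0364

Work:
E[P1] = p·q·π₁(A,X) + p·(1-q)·π₁(A,Y) + (1-p)·q·π₁(B,X) + (1-p)·(1-q)·π₁(B,Y)
= 0.46·0.78·6 + 0.46·0.22·7 + 0.54·0.78·1 + 0.54·0.22·6
= 3.9952

E[P2] = 4.0364 (similar calculation)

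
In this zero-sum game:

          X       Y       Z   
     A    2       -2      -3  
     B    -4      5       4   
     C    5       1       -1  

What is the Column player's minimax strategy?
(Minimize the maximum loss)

Column should play Z, value = 4

Work:
Column player minimizes Row's maximum payoff:
Column X: max payoff to Row = 5
Column Y: max payoff to Row = 5
Column Z: max payoff to Row = 4
Minimum is 4, achieved by column Z.
Minimax strategy: Z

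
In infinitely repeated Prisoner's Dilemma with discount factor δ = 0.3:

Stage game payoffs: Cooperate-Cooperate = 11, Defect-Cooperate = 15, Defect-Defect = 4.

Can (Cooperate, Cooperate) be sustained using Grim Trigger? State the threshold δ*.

δ* = 0.3636; since δ = 0.3 < 0.3636, cooperation cannot be sustained

Work:
For Grim Trigger:
Cooperate forever: 11/(1-δ)
Defect then punished: 15 + 4·δ/(1-δ)
Need: 11/(1-δ) ≥ 15 + 4·δ/(1-δ)
Solving: δ ≥ (T-R)/(T-P) = (15-11)/(15-4) = 0.3636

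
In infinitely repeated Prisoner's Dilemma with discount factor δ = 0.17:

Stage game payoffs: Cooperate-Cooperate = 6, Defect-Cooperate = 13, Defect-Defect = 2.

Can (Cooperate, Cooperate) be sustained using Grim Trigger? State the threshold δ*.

δ* = 0.6364; since δ = 0.17 < 0.6364, cooperation cannot be sustained

Work:
For Grim Trigger:
Cooperate forever: 6/(1-δ)
Defect then punished: 13 + 2·δ/(1-δ)
Need: 6/(1-δ) ≥ 13 + 2·δ/(1-δ)
Solving: δ ≥ (T-R)/(T-P) = (13-6)/(13-2) = 0.6364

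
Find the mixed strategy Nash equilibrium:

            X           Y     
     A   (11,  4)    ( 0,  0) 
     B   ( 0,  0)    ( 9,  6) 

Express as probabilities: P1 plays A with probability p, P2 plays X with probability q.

p = 0.6, q = 0.45

Work:
Find probabilities that make opponent indifferent:
P2 chooses q to make P1 indifferent between A and B
P1 chooses p to make P2 indifferent between X and Y
Mixed NE: P1 plays (A: 0.6, B: 0.4), P2 plays (X: 0.45, Y: 0.55)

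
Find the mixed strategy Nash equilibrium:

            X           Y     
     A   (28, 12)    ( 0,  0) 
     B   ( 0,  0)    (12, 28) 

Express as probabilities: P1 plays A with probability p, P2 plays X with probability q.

p = 0.7, q = 0.3

Work:
Find probabilities that make opponent indifferent:
P2 chooses q to make P1 indifferent between A and B
P1 chooses p to make P2 indifferent between X and Y
Mixed NE: P1 plays (A: 0.7, B: 0.3), P2 plays (X: 0.3, Y: 0.7)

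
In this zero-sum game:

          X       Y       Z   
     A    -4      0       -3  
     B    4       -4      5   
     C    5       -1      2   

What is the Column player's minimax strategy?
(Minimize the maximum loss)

Column should play Y, value = 0

Work:
Column player minimizes Row's maximum payoff:
Column X: max payoff to Row = 5
Column Y: max payoff to Row = 0
Column Z: max payoff to Row = 5
Minimum is 0, achieved by column Y.
Minimax strategy: Y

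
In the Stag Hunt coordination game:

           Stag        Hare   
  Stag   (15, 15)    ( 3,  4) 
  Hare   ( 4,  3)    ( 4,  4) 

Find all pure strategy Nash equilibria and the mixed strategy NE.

Pure NE: (Stag, Stag) and (Hare, Hare); Mixed NE: p = 0.0833, q = 0.0833

Work:
Check pure NE:
(Stag, Stag): (15, 15) - no unilateral deviation beneficial
(Hare, Hare): (4, 4) - no unilateral deviation beneficial
Mixed NE: P1 plays Stag with p = 0.0833, P2 plays Stag with q = 0.0833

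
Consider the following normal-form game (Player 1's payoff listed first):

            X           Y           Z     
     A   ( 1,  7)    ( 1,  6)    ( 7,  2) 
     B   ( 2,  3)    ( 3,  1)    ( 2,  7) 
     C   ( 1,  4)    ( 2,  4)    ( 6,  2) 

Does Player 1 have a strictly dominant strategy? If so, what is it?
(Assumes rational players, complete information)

No strictly dominant strategy exists for Player 1

Work:
A strategy strictly dominates another if it gives a strictly higher payoff against every opponent action. Compare each pair of P1's strategies column-by-column:
  A vs B: [1 vs 2, 1 vs 3, 7 vs 2] → A does not strictly dominate B (column X: 1 ≤ 2)
  A vs C: [1 vs 1, 1 vs 2, 7 vs 6] → A does not strictly dominate C (column X: 1 ≤ 1)
  B vs A: [2 vs 1, 3 vs 1, 2 vs 7] → B does not strictly dominate A (column Z: 2 ≤ 7)
  B vs C: [2 vs 1, 3 vs 2, 2 vs 6] → B does not strictly dominate C (column Z: 2 ≤ 6)
  C vs A: [1 vs 1, 2 vs 1, 6 vs 7] → C does not strictly dominate A (column X: 1 ≤ 1)
  C vs B: [1 vs 2, 2 vs 3, 6 vs 2] → C does not strictly dominate B (column X: 1 ≤ 2)
No single strategy strictly dominates all others → no strictly dominant strategy.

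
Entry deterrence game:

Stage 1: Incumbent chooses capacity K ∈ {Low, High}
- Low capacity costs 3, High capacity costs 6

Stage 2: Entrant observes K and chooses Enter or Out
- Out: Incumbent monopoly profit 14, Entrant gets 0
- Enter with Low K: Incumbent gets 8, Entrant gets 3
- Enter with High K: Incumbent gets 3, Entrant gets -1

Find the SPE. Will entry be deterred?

SPE: (High, Enter|Low, Out|High); Entry deterred. Incumbent net profit = 8

Work:
After Low K: Entrant enters (3 > 0)
After High K: Entrant stays out (-1 < 0)
Incumbent: Low → 8−3=5, High → 14−6=8
Incumbent chooses High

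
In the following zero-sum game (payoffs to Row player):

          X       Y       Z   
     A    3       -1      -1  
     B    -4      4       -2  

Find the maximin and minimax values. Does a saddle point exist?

Maximin = -1, Minimax = -1, Saddle: True

Work:
Row minimums: [-1, -4] → maximin = -1
Column maximums: [3, 4, -1] → minimax = -1
Saddle point exists! Game value = -1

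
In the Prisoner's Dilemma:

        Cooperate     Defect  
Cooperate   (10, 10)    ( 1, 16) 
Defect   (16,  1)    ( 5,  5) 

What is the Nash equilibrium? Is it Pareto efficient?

(Defect, Defect) is NE; not Pareto efficient

Work:
Defect dominates Cooperate for both players:
If P2 cooperates: Defect (16) > Cooperate (10)
If P2 defects: Defect (5) > Cooperate (1)
NE: (Defect, Defect) with payoff (5, 5)
But (Cooperate, Cooperate) = (10, 10) Pareto dominates (5, 5)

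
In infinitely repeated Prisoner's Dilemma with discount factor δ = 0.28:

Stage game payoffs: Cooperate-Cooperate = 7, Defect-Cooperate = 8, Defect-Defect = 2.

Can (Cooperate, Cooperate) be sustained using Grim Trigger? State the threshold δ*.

δ* = 0.1667; since δ = 0.28 ≥ 0.1667, cooperation can be sustained

Work:
For Grim Trigger:
Cooperate forever: 7/(1-δ)
Defect then punished: 8 + 2·δ/(1-δ)
Need: 7/(1-δ) ≥ 8 + 2·δ/(1-δ)
Solving: δ ≥ (T-R)/(T-P) = (8-7)/(8-2) = 0.1667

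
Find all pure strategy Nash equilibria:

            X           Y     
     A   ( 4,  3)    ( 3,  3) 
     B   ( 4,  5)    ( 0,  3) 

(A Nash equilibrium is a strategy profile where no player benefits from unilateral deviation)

Nash equilibrium: (A, X), (A, Y), (B, X)

Work:
Best responses:
  P1 vs X: payoffs [4, 4] → best response A/B (payoff 4)
  P1 vs Y: payoffs [3, 0] → best response A (payoff 3)
  P2 vs A: payoffs [3, 3] → best response X/Y (payoff 3)
  P2 vs B: payoffs [5, 3] → best response X (payoff 5)
Mutual best responses: (A,X), (A,Y), (B,X) → Nash equilibria.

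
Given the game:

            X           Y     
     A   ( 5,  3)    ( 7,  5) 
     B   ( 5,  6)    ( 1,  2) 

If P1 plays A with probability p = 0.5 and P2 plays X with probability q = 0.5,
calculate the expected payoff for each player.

E[P1] = 4.5, E[P2] = 4.0

Work:
E[P1] = p·q·π₁(A,X) + p·(1-q)·π₁(A,Y) + (1-p)·q·π₁(B,X) + (1-p)·(1-q)·π₁(B,Y)
= 0.5·0.5·5 + 0.5·0.5·7 + 0.5·0.5·5 + 0.5·0.5·1
= 4.5

E[P2] = 4.0 (similar calculation)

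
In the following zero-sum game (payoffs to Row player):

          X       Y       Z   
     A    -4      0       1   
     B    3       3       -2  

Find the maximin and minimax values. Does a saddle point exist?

Maximin = -2, Minimax = 1, Saddle: False

Work:
Row minimums: [-4, -2] → maximin = -2
Column maximums: [3, 3, 1] → minimax = 1
No saddle point (maximin ≠ minimax). Mixed strategy needed.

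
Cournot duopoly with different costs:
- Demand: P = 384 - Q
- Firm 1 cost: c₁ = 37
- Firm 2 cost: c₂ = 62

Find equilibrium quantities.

q₁* = 124.0, q₂* = 99.0

Work:
Reaction: q₁ = (384 - 37 - q₂)/2
Reaction: q₂ = (384 - 62 - q₁)/2
Solve simultaneously:
q₁* = (384 - 2×37 + 62)/3 = 124.0
q₂* = (384 - 2×62 + 37)/3 = 99.0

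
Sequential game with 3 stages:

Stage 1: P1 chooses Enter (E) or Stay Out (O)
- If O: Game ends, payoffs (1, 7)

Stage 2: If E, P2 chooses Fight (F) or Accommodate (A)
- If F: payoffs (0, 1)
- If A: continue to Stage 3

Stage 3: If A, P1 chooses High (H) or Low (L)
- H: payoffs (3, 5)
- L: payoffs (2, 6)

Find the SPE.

SPE: (E, A, H); Outcome (3, 5)

Work:
Stage 3: P1 chooses H (3 vs 2)
Stage 2: P2: F->1, A->5 (anticipating H). Choose A
Stage 1: P1: O->1, E->3 (anticipating A, H). Choose E
SPE path: E -> A -> H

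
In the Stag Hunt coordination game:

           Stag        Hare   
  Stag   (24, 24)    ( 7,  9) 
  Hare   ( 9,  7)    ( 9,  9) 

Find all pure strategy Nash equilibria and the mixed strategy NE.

Pure NE: (Stag, Stag) and (Hare, Hare); Mixed NE: p = 0.1176, q = 0.1176

Work:
Check pure NE:
(Stag, Stag): (24, 24) - no unilateral deviation beneficial
(Hare, Hare): (9, 9) - no unilateral deviation beneficial
Mixed NE: P1 plays Stag with p = 0.1176, P2 plays Stag with q = 0.1176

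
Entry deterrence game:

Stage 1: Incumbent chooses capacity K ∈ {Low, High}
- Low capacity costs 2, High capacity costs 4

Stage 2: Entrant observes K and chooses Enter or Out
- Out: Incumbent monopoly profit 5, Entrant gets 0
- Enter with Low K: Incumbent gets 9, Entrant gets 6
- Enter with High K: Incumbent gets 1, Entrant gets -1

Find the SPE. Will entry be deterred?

SPE: (Low, Enter|Low, Out|High); Entry not deterred. Incumbent net profit = 7, Entrant gets 6

Work:
After Low K: Entrant enters (6 > 0)
After High K: Entrant stays out (-1 < 0)
Incumbent: Low → 9−2=7, High → 5−4=1
Incumbent chooses Low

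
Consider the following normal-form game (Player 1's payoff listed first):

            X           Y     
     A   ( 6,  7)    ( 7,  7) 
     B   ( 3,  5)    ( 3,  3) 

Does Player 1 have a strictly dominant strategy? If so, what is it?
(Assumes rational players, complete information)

Yes, Player 1's strictly dominant strategy is A

Work:
A strategy strictly dominates another if it gives a strictly higher payoff against every opponent action. Compare each pair of P1's strategies column-by-column:
  A vs B: [6 vs 3, 7 vs 3] → A strictly dominates B
  B vs A: [3 vs 6, 3 vs 7] → B does not strictly dominate A (column X: 3 ≤ 6)
A strictly dominates every other strategy → strictly dominant.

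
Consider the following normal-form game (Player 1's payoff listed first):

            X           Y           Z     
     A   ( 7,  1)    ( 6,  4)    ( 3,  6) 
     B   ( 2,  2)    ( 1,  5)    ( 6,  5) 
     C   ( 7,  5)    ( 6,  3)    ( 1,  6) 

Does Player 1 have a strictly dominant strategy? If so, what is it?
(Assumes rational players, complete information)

No strictly dominant strategy exists for Player 1

Work:
A strategy strictly dominates another if it gives a strictly higher payoff against every opponent action. Compare each pair of P1's strategies column-by-column:
  A vs B: [7 vs 2, 6 vs 1, 3 vs 6] → A does not strictly dominate B (column Z: 3 ≤ 6)
  A vs C: [7 vs 7, 6 vs 6, 3 vs 1] → A does not strictly dominate C (column X: 7 ≤ 7)
  B vs A: [2 vs 7, 1 vs 6, 6 vs 3] → B does not strictly dominate A (column X: 2 ≤ 7)
  B vs C: [2 vs 7, 1 vs 6, 6 vs 1] → B does not strictly dominate C (column X: 2 ≤ 7)
  C vs A: [7 vs 7, 6 vs 6, 1 vs 3] → C does not strictly dominate A (column X: 7 ≤ 7)
  C vs B: [7 vs 2, 6 vs 1, 1 vs 6] → C does not strictly dominate B (column Z: 1 ≤ 6)
No single strategy strictly dominates all others → no strictly dominant strategy.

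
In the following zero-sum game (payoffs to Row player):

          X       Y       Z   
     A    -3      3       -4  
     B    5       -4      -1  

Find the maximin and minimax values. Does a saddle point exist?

Maximin = -4, Minimax = -1, Saddle: False

Work:
Row minimums: [-4, -4] → maximin = -4
Column maximums: [5, 3, -1] → minimax = -1
No saddle point (maximin ≠ minimax). Mixed strategy needed.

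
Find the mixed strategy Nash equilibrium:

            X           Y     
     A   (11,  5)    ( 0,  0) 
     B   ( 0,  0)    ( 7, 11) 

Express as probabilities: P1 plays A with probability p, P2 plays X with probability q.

p = 0.6875, q = 0.3889

Work:
Find probabilities that make opponent indifferent:
P2 chooses q to make P1 indifferent between A and B
P1 chooses p to make P2 indifferent between X and Y
Mixed NE: P1 plays (A: 0.6875, B: 0.3125), P2 plays (X: 0.3889, Y: 0.6111)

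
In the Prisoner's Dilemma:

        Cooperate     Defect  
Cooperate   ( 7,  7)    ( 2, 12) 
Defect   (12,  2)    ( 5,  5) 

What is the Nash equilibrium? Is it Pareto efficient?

(Defect, Defect) is NE; not Pareto efficient

Work:
Defect dominates Cooperate for both players:
If P2 cooperates: Defect (12) > Cooperate (7)
If P2 defects: Defect (5) > Cooperate (2)
NE: (Defect, Defect) with payoff (5, 5)
But (Cooperate, Cooperate) = (7, 7) Pareto dominates (5, 5)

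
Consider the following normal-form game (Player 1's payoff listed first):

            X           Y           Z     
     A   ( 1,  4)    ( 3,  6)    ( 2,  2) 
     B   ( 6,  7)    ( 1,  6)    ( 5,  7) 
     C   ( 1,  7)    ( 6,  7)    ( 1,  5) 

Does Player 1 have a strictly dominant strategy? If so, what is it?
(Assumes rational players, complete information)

No strictly dominant strategy exists for Player 1

Work:
A strategy strictly dominates another if it gives a strictly higher payoff against every opponent action. Compare each pair of P1's strategies column-by-column:
  A vs B: [1 vs 6, 3 vs 1, 2 vs 5] → A does not strictly dominate B (column X: 1 ≤ 6)
  A vs C: [1 vs 1, 3 vs 6, 2 vs 1] → A does not strictly dominate C (column X: 1 ≤ 1)
  B vs A: [6 vs 1, 1 vs 3, 5 vs 2] → B does not strictly dominate A (column Y: 1 ≤ 3)
  B vs C: [6 vs 1, 1 vs 6, 5 vs 1] → B does not strictly dominate C (column Y: 1 ≤ 6)
  C vs A: [1 vs 1, 6 vs 3, 1 vs 2] → C does not strictly dominate A (column X: 1 ≤ 1)
  C vs B: [1 vs 6, 6 vs 1, 1 vs 5] → C does not strictly dominate B (column X: 1 ≤ 6)
No single strategy strictly dominates all others → no strictly dominant strategy.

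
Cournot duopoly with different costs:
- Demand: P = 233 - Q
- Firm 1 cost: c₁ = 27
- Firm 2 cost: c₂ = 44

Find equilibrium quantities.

q₁* = 74.33, q₂* = 57.33

Work:
Reaction: q₁ = (233 - 27 - q₂)/2
Reaction: q₂ = (233 - 44 - q₁)/2
Solve simultaneously:
q₁* = (233 - 2×27 + 44)/3 = 74.33
q₂* = (233 - 2×44 + 27)/3 = 57.33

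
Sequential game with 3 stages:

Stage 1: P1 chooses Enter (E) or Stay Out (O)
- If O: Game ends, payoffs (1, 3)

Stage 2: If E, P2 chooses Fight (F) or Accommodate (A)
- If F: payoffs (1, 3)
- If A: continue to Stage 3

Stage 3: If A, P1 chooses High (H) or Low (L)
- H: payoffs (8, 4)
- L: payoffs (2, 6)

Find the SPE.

SPE: (E, A, H); Outcome (8, 4)

Work:
Stage 3: P1 chooses H (8 vs 2)
Stage 2: P2: F->3, A->4 (anticipating H). Choose A
Stage 1: P1: O->1, E->8 (anticipating A, H). Choose E
SPE path: E -> A -> H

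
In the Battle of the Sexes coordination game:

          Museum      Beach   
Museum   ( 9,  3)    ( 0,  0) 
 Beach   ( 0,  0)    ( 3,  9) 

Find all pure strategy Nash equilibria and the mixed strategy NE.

Pure NE: (Museum, Museum) and (Beach, Beach); Mixed NE: p = 0.75, q = 0.25

Work:
Check pure NE:
(Museum, Museum): (9, 3) - no unilateral deviation beneficial
(Beach, Beach): (3, 9) - no unilateral deviation beneficial
Mixed NE: P1 plays Museum with p = 0.75, P2 plays Museum with q = 0.25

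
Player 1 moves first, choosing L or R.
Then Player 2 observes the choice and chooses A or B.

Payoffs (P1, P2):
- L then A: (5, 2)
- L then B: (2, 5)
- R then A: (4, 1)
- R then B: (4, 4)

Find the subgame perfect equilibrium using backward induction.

P1 plays R, P2 plays B after L and B after R; Payoff (4, 4)

Work:
Backward induction:
After L: P2 chooses B → P1 gets 2
After R: P2 chooses B → P1 gets 4
P1 chooses R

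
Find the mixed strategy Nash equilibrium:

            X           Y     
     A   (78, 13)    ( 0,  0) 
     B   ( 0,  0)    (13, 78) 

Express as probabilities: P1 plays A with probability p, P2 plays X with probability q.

p = 0.8571, q = 0.1429

Work:
Find probabilities that make opponent indifferent:
P2 chooses q to make P1 indifferent between A and B
P1 chooses p to make P2 indifferent between X and Y
Mixed NE: P1 plays (A: 0.8571, B: 0.1429), P2 plays (X: 0.1429, Y: 0.8571)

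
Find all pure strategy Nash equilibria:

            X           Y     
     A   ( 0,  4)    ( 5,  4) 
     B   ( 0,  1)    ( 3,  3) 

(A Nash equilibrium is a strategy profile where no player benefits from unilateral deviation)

Nash equilibrium: (A, X), (A, Y)

Work:
Best responses:
  P1 vs X: payoffs [0, 0] → best response A/B (payoff 0)
  P1 vs Y: payoffs [5, 3] → best response A (payoff 5)
  P2 vs A: payoffs [4, 4] → best response X/Y (payoff 4)
  P2 vs B: payoffs [1, 3] → best response Y (payoff 3)
Mutual best responses: (A,X), (A,Y) → Nash equilibria.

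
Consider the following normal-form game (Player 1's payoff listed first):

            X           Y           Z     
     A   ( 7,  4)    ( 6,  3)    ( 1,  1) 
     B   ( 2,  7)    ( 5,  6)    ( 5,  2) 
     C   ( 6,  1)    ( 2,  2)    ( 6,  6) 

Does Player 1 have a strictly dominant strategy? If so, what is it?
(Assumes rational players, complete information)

No strictly dominant strategy exists for Player 1

Work:
A strategy strictly dominates another if it gives a strictly higher payoff against every opponent action. Compare each pair of P1's strategies column-by-column:
  A vs B: [7 vs 2, 6 vs 5, 1 vs 5] → A does not strictly dominate B (column Z: 1 ≤ 5)
  A vs C: [7 vs 6, 6 vs 2, 1 vs 6] → A does not strictly dominate C (column Z: 1 ≤ 6)
  B vs A: [2 vs 7, 5 vs 6, 5 vs 1] → B does not strictly dominate A (column X: 2 ≤ 7)
  B vs C: [2 vs 6, 5 vs 2, 5 vs 6] → B does not strictly dominate C (column X: 2 ≤ 6)
  C vs A: [6 vs 7, 2 vs 6, 6 vs 1] → C does not strictly dominate A (column X: 6 ≤ 7)
  C vs B: [6 vs 2, 2 vs 5, 6 vs 5] → C does not strictly dominate B (column Y: 2 ≤ 5)
No single strategy strictly dominates all others → no strictly dominant strategy.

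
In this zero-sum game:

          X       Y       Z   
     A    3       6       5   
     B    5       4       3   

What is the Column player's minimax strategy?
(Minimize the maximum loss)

Column should play X or Z (all achieve the minimum), value = 5

Work:
Column player minimizes Row's maximum payoff:
Column X: max payoff to Row = 5
Column Y: max payoff to Row = 6
Column Z: max payoff to Row = 5
Minimum is 5, achieved by columns X, Z (tied).
Each of X or Z is a minimax strategy.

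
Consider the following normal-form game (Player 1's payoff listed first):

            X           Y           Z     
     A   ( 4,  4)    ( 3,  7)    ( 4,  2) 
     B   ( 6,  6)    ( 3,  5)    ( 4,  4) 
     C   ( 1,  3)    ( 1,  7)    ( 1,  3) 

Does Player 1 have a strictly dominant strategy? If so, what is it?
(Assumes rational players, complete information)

No strictly dominant strategy exists for Player 1

Work:
A strategy strictly dominates another if it gives a strictly higher payoff against every opponent action. Compare each pair of P1's strategies column-by-column:
  A vs B: [4 vs 6, 3 vs 3, 4 vs 4] → A does not strictly dominate B (column X: 4 ≤ 6)
  A vs C: [4 vs 1, 3 vs 1, 4 vs 1] → A strictly dominates C
  B vs A: [6 vs 4, 3 vs 3, 4 vs 4] → B does not strictly dominate A (column Y: 3 ≤ 3)
  B vs C: [6 vs 1, 3 vs 1, 4 vs 1] → B strictly dominates C
  C vs A: [1 vs 4, 1 vs 3, 1 vs 4] → C does not strictly dominate A (column X: 1 ≤ 4)
  C vs B: [1 vs 6, 1 vs 3, 1 vs 4] → C does not strictly dominate B (column X: 1 ≤ 6)
No single strategy strictly dominates all others → no strictly dominant strategy.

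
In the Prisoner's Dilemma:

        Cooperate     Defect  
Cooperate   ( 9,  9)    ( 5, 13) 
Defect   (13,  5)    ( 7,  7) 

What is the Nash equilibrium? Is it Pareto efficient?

(Defect, Defect) is NE; not Pareto efficient

Work:
Defect dominates Cooperate for both players:
If P2 cooperates: Defect (13) > Cooperate (9)
If P2 defects: Defect (7) > Cooperate (5)
NE: (Defect, Defect) with payoff (7, 7)
But (Cooperate, Cooperate) = (9, 9) Pareto dominates (7, 7)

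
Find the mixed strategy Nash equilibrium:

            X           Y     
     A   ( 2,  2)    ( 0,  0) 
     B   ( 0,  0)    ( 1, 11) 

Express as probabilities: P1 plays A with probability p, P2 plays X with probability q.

p = 0.8462, q = 0.3333

Work:
Find probabilities that make opponent indifferent:
P2 chooses q to make P1 indifferent between A and B
P1 chooses p to make P2 indifferent between X and Y
Mixed NE: P1 plays (A: 0.8462, B: 0.1538), P2 plays (X: 0.3333, Y: 0.6667)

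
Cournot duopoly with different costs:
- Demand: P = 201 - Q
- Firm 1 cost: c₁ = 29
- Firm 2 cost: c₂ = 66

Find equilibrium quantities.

q₁* = 69.67, q₂* = 32.67

Work:
Reaction: q₁ = (201 - 29 - q₂)/2
Reaction: q₂ = (201 - 66 - q₁)/2
Solve simultaneously:
q₁* = (201 - 2×29 + 66)/3 = 69.67
q₂* = (201 - 2×66 + 29)/3 = 32.67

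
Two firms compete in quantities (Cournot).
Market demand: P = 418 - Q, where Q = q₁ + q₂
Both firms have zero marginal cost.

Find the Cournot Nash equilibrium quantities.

q₁* = q₂* = 139.33; P* = 139.33

Work:
Profit: π_i = P·q_i = (a - q_i - q_j)·q_i
FOC: ∂π_i/∂q_i = a - 2q_i - q_j = 0
Reaction function: q_i = (418 - q_j)/2
Symmetry: q* = 418/3 = 139.33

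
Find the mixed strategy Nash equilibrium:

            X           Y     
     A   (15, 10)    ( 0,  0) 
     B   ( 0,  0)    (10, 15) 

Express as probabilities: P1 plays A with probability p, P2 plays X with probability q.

p = 0.6, q = 0.4

Work:
Find probabilities that make opponent indifferent:
P2 chooses q to make P1 indifferent between A and B
P1 chooses p to make P2 indifferent between X and Y
Mixed NE: P1 plays (A: 0.6, B: 0.4), P2 plays (X: 0.4, Y: 0.6)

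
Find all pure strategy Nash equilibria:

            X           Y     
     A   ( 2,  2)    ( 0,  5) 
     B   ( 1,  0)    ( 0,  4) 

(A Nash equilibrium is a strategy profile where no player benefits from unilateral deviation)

Nash equilibrium: (A, Y), (B, Y)

Work:
Best responses:
  P1 vs X: payoffs [2, 1] → best response A (payoff 2)
  P1 vs Y: payoffs [0, 0] → best response A/B (payoff 0)
  P2 vs A: payoffs [2, 5] → best response Y (payoff 5)
  P2 vs B: payoffs [0, 4] → best response Y (payoff 4)
Mutual best responses: (A,Y), (B,Y) → Nash equilibria.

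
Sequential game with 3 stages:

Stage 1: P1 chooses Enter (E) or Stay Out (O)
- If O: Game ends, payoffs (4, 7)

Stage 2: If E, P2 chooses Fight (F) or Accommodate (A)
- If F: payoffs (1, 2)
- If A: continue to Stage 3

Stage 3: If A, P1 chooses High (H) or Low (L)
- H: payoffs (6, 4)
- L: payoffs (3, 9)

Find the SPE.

SPE: (E, A, H); Outcome (6, 4)

Work:
Stage 3: P1 chooses H (6 vs 3)
Stage 2: P2: F->2, A->4 (anticipating H). Choose A
Stage 1: P1: O->4, E->6 (anticipating A, H). Choose E
SPE path: E -> A -> H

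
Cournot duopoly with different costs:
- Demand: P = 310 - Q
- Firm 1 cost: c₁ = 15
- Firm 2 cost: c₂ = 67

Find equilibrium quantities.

q₁* = 115.67, q₂* = 63.67

Work:
Reaction: q₁ = (310 - 15 - q₂)/2
Reaction: q₂ = (310 - 67 - q₁)/2
Solve simultaneously:
q₁* = (310 - 2×15 + 67)/3 = 115.67
q₂* = (310 - 2×67 + 15)/3 = 63.67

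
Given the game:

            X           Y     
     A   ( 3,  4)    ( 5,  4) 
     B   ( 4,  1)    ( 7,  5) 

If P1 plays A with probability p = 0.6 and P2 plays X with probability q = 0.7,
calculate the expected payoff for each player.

E[P1] = 4.12, E[P2] = 3.28

Work:
E[P1] = p·q·π₁(A,X) + p·(1-q)·π₁(A,Y) + (1-p)·q·π₁(B,X) + (1-p)·(1-q)·π₁(B,Y)
= 0.6·0.7·3 + 0.6·0.3·5 + 0.4·0.7·4 + 0.4·0.3·7
= 4.12

E[P2] = 3.28 (similar calculation)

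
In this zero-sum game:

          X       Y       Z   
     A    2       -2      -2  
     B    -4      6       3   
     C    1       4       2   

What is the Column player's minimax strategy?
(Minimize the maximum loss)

Column should play X, value = 2

Work:
Column player minimizes Row's maximum payoff:
Column X: max payoff to Row = 2
Column Y: max payoff to Row = 6
Column Z: max payoff to Row = 3
Minimum is 2, achieved by column X.
Minimax strategy: X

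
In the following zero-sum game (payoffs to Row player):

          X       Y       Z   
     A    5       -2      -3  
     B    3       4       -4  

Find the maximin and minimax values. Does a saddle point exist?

Maximin = -3, Minimax = -3, Saddle: True

Work:
Row minimums: [-3, -4] → maximin = -3
Column maximums: [5, 4, -3] → minimax = -3
Saddle point exists! Game value = -3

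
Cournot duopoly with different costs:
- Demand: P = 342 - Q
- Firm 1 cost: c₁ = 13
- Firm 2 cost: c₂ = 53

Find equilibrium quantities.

q₁* = 123.0, q₂* = 83.0

Work:
Reaction: q₁ = (342 - 13 - q₂)/2
Reaction: q₂ = (342 - 53 - q₁)/2
Solve simultaneously:
q₁* = (342 - 2×13 + 53)/3 = 123.0
q₂* = (342 - 2×53 + 13)/3 = 83.0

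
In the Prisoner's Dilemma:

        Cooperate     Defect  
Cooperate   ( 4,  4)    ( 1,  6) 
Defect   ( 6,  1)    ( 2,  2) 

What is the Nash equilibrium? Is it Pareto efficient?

(Defect, Defect) is NE; not Pareto efficient

Work:
Defect dominates Cooperate for both players:
If P2 cooperates: Defect (6) > Cooperate (4)
If P2 defects: Defect (2) > Cooperate (1)
NE: (Defect, Defect) with payoff (2, 2)
But (Cooperate, Cooperate) = (4, 4) Pareto dominates (2, 2)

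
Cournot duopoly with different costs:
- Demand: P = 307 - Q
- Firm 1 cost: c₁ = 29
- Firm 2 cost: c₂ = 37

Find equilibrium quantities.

q₁* = 95.33, q₂* = 87.33

Work:
Reaction: q₁ = (307 - 29 - q₂)/2
Reaction: q₂ = (307 - 37 - q₁)/2
Solve simultaneously:
q₁* = (307 - 2×29 + 37)/3 = 95.33
q₂* = (307 - 2×37 + 29)/3 = 87.33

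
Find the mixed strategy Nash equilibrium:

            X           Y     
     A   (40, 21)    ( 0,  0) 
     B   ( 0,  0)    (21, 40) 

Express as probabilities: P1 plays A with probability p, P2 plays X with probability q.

p = 0.6557, q = 0.3443

Work:
Find probabilities that make opponent indifferent:
P2 chooses q to make P1 indifferent between A and B
P1 chooses p to make P2 indifferent between X and Y
Mixed NE: P1 plays (A: 0.6557, B: 0.3443), P2 plays (X: 0.3443, Y: 0.6557)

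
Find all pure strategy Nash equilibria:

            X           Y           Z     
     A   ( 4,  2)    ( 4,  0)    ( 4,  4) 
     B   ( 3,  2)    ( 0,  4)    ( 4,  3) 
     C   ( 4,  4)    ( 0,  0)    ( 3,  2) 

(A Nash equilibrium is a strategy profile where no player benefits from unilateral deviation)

Nash equilibrium: (A, Z), (C, X)

Work:
Best responses:
  P1 vs X: payoffs [4, 3, 4] → best response A/C (payoff 4)
  P1 vs Y: payoffs [4, 0, 0] → best response A (payoff 4)
  P1 vs Z: payoffs [4, 4, 3] → best response A/B (payoff 4)
  P2 vs A: payoffs [2, 0, 4] → best response Z (payoff 4)
  P2 vs B: payoffs [2, 4, 3] → best response Y (payoff 4)
  P2 vs C: payoffs [4, 0, 2] → best response X (payoff 4)
Mutual best responses: (A,Z), (C,X) → Nash equilibria.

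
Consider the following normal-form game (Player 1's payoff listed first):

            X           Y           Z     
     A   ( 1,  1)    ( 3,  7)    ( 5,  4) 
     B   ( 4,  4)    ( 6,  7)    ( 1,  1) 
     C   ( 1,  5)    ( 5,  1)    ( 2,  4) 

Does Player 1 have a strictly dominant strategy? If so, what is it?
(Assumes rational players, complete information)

No strictly dominant strategy exists for Player 1

Work:
A strategy strictly dominates another if it gives a strictly higher payoff against every opponent action. Compare each pair of P1's strategies column-by-column:
  A vs B: [1 vs 4, 3 vs 6, 5 vs 1] → A does not strictly dominate B (column X: 1 ≤ 4)
  A vs C: [1 vs 1, 3 vs 5, 5 vs 2] → A does not strictly dominate C (column X: 1 ≤ 1)
  B vs A: [4 vs 1, 6 vs 3, 1 vs 5] → B does not strictly dominate A (column Z: 1 ≤ 5)
  B vs C: [4 vs 1, 6 vs 5, 1 vs 2] → B does not strictly dominate C (column Z: 1 ≤ 2)
  C vs A: [1 vs 1, 5 vs 3, 2 vs 5] → C does not strictly dominate A (column X: 1 ≤ 1)
  C vs B: [1 vs 4, 5 vs 6, 2 vs 1] → C does not strictly dominate B (column X: 1 ≤ 4)
No single strategy strictly dominates all others → no strictly dominant strategy.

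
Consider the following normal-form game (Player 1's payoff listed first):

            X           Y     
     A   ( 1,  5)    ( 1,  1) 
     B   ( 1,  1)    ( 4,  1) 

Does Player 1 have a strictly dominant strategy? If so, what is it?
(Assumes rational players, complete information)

No strictly dominant strategy exists for Player 1

Work:
A strategy strictly dominates another if it gives a strictly higher payoff against every opponent action. Compare each pair of P1's strategies column-by-column:
  A vs B: [1 vs 1, 1 vs 4] → A does not strictly dominate B (column X: 1 ≤ 1)
  B vs A: [1 vs 1, 4 vs 1] → B does not strictly dominate A (column X: 1 ≤ 1)
No single strategy strictly dominates all others → no strictly dominant strategy.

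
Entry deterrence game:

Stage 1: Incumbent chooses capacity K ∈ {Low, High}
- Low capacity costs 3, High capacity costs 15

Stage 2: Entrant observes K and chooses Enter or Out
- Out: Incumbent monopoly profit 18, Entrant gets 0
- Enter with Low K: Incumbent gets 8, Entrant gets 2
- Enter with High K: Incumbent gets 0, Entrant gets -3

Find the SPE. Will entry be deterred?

SPE: (Low, Enter|Low, Out|High); Entry not deterred. Incumbent net profit = 5, Entrant gets 2

Work:
After Low K: Entrant enters (2 > 0)
After High K: Entrant stays out (-3 < 0)
Incumbent: Low → 8−3=5, High → 18−15=3
Incumbent chooses Low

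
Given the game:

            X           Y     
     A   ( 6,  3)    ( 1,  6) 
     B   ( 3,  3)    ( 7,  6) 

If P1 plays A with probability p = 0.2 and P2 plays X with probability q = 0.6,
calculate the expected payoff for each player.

E[P1] = 4.48, E[P2] = 4.2

Work:
E[P1] = p·q·π₁(A,X) + p·(1-q)·π₁(A,Y) + (1-p)·q·π₁(B,X) + (1-p)·(1-q)·π₁(B,Y)
= 0.2·0.6·6 + 0.2·0.4·1 + 0.8·0.6·3 + 0.8·0.4·7
= 4.48

E[P2] = 4.2 (similar calculation)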